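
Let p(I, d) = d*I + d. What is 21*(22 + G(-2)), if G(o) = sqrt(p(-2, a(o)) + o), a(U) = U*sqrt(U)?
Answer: 462 + 21*sqrt(-2 + 2*I*sqrt(2)) ≈ 479.97 + 34.711*I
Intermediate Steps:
a(U) = U**(3/2)
p(I, d) = d + I*d (p(I, d) = I*d + d = d + I*d)
G(o) = sqrt(o - o**(3/2)) (G(o) = sqrt(o**(3/2)*(1 - 2) + o) = sqrt(o**(3/2)*(-1) + o) = sqrt(-o**(3/2) + o) = sqrt(o - o**(3/2)))
21*(22 + G(-2)) = 21*(22 + sqrt(-2 - (-2)**(3/2))) = 21*(22 + sqrt(-2 - (-2)*I*sqrt(2))) = 21*(22 + sqrt(-2 + 2*I*sqrt(2))) = 462 + 21*sqrt(-2 + 2*I*sqrt(2))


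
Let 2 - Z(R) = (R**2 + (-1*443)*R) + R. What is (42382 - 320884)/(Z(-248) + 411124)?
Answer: -46417/40001 ≈ -1.1604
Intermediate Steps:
Z(R) = 2 - R**2 + 442*R (Z(R) = 2 - ((R**2 + (-1*443)*R) + R) = 2 - ((R**2 - 443*R) + R) = 2 - (R**2 - 442*R) = 2 + (-R**2 + 442*R) = 2 - R**2 + 442*R)
(42382 - 320884)/(Z(-248) + 411124) = (42382 - 320884)/((2 - 1*(-248)**2 + 442*(-248)) + 411124) = -278502/((2 - 1*61504 - 109616) + 411124) = -278502/((2 - 61504 - 109616) + 411124) = -278502/(-171118 + 411124) = -278502/240006 = -278502*1/240006 = -46417/40001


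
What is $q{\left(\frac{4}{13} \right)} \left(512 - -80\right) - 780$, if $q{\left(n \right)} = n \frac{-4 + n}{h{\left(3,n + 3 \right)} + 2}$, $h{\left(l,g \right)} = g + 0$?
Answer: $- \frac{271108}{299} \approx -906.72$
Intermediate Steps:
$h{\left(l,g \right)} = g$
$q{\left(n \right)} = \frac{n \left(-4 + n\right)}{5 + n}$ ($q{\left(n \right)} = n \frac{-4 + n}{\left(n + 3\right) + 2} = n \frac{-4 + n}{\left(3 + n\right) + 2} = n \frac{-4 + n}{5 + n} = \frac{n \left(-4 + n\right)}{5 + n}$)
$q{\left(\frac{4}{13} \right)} \left(512 - -80\right) - 780 = \frac{\frac{4}{13} \left(-4 + \frac{4}{13}\right)}{5 + \frac{4}{13}} \left(512 - -80\right) - 780 = \frac{4 \cdot \frac{1}{13} \left(-4 + 4 \cdot \frac{1}{13}\right)}{5 + 4 \cdot \frac{1}{13}} \left(512 + 80\right) - 780 = \frac{4 \left(-4 + \frac{4}{13}\right)}{13 \left(5 + \frac{4}{13}\right)} 592 - 780 = \frac{4}{13} \frac{1}{\frac{69}{13}} \left(- \frac{48}{13}\right) 592 - 780 = \frac{4}{13} \cdot \frac{13}{69} \left(- \frac{48}{13}\right) 592 - 780 = \left(- \frac{64}{299}\right) 592 - 780 = - \frac{37888}{299} - 780 = - \frac{271108}{299}$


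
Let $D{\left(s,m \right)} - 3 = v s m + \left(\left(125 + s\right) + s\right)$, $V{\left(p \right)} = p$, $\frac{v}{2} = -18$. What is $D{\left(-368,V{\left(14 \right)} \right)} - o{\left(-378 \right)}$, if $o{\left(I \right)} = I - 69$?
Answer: $185311$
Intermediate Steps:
$v = -36$ ($v = 2 \left(-18\right) = -36$)
$o{\left(I \right)} = -69 + I$
$D{\left(s,m \right)} = 128 + 2 s - 36 m s$ ($D{\left(s,m \right)} = 3 + \left(- 36 s m + \left(\left(125 + s\right) + s\right)\right) = 3 - \left(-125 - 2 s + 36 m s\right) = 3 + \left(125 + 2 s - 36 m s\right) = 128 + 2 s - 36 m s$)
$D{\left(-368,V{\left(14 \right)} \right)} - o{\left(-378 \right)} = \left(128 + 2 \left(-368\right) - 504 \left(-368\right)\right) - \left(-69 - 378\right) = \left(128 - 736 + 185472\right) - -447 = 184864 + 447 = 185311$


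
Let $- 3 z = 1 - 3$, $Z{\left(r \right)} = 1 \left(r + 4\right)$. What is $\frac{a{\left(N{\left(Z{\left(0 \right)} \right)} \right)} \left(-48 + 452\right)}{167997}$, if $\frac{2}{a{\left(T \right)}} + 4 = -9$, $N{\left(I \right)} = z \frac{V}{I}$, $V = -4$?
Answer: $- \frac{808}{2183961} \approx -0.00036997$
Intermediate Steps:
$Z{\left(r \right)} = 4 + r$ ($Z{\left(r \right)} = 1 \left(4 + r\right) = 4 + r$)
$z = \frac{2}{3}$ ($z = - \frac{1 - 3}{3} = \left(- \frac{1}{3}\right) \left(-2\right) = \frac{2}{3} \approx 0.66667$)
$N{\left(I \right)} = - \frac{8}{3 I}$ ($N{\left(I \right)} = \frac{2 \left(- \frac{4}{I}\right)}{3} = - \frac{8}{3 I}$)
$a{\left(T \right)} = - \frac{2}{13}$ ($a{\left(T \right)} = \frac{2}{-4 - 9} = \frac{2}{-13} = 2 \left(- \frac{1}{13}\right) = - \frac{2}{13}$)
$\frac{a{\left(N{\left(Z{\left(0 \right)} \right)} \right)} \left(-48 + 452\right)}{167997} = \frac{\left(- \frac{2}{13}\right) \left(-48 + 452\right)}{167997} = \left(- \frac{2}{13}\right) 404 \cdot \frac{1}{167997} = \left(- \frac{808}{13}\right) \frac{1}{167997} = - \frac{808}{2183961}$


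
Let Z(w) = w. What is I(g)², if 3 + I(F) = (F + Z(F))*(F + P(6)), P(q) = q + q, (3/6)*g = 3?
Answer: 45369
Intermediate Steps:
g = 6 (g = 2*3 = 6)
P(q) = 2*q
I(F) = -3 + 2*F*(12 + F) (I(F) = -3 + (F + F)*(F + 2*6) = -3 + (2*F)*(F + 12) = -3 + (2*F)*(12 + F) = -3 + 2*F*(12 + F))
I(g)² = (-3 + 2*6² + 24*6)² = (-3 + 2*36 + 144)² = (-3 + 72 + 144)² = 213² = 45369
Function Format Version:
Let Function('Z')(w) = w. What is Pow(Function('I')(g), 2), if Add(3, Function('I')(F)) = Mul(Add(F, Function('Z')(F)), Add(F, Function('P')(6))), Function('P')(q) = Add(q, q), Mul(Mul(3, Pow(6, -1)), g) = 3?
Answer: 45369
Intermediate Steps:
g = 6 (g = Mul(2, 3) = 6)
Function('P')(q) = Mul(2, q)
Function('I')(F) = Add(-3, Mul(2, F, Add(12, F))) (Function('I')(F) = Add(-3, Mul(Add(F, F), Add(F, Mul(2, 6)))) = Add(-3, Mul(Mul(2, F), Add(F, 12))) = Add(-3, Mul(Mul(2, F), Add(12, F))) = Add(-3, Mul(2, F, Add(12, F))))
Pow(Function('I')(g), 2) = Pow(Add(-3, Mul(2, Pow(6, 2)), Mul(24, 6)), 2) = Pow(Add(-3, Mul(2, 36), 144), 2) = Pow(Add(-3, 72, 144), 2) = Pow(213, 2) = 45369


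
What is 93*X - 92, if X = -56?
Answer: -5300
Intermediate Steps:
93*X - 92 = 93*(-56) - 92 = -5208 - 92 = -5300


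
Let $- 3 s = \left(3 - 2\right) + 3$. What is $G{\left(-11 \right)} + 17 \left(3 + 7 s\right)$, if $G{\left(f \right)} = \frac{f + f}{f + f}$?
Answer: $- \frac{320}{3} \approx -106.67$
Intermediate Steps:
$G{\left(f \right)} = 1$ ($G{\left(f \right)} = \frac{2 f}{2 f} = 2 f \frac{1}{2 f} = 1$)
$s = - \frac{4}{3}$ ($s = - \frac{\left(3 - 2\right) + 3}{3} = - \frac{1 + 3}{3} = \left(- \frac{1}{3}\right) 4 = - \frac{4}{3} \approx -1.3333$)
$G{\left(-11 \right)} + 17 \left(3 + 7 s\right) = 1 + 17 \left(3 + 7 \left(- \frac{4}{3}\right)\right) = 1 + 17 \left(3 - \frac{28}{3}\right) = 1 + 17 \left(- \frac{19}{3}\right) = 1 - \frac{323}{3} = - \frac{320}{3}$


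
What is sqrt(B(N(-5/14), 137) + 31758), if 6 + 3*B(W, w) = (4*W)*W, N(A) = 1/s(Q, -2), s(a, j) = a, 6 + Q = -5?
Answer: 2*sqrt(8645574)/33 ≈ 178.20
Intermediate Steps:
Q = -11 (Q = -6 - 5 = -11)
N(A) = -1/11 (N(A) = 1/(-11) = -1/11)
B(W, w) = -2 + 4*W**2/3 (B(W, w) = -2 + ((4*W)*W)/3 = -2 + (4*W**2)/3 = -2 + 4*W**2/3)
sqrt(B(N(-5/14), 137) + 31758) = sqrt((-2 + 4*(-1/11)**2/3) + 31758) = sqrt((-2 + (4/3)*(1/121)) + 31758) = sqrt((-2 + 4/363) + 31758) = sqrt(-722/363 + 31758) = sqrt(11527432/363) = 2*sqrt(8645574)/33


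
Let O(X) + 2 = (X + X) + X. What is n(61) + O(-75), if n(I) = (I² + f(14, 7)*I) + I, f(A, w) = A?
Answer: 4409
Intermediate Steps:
O(X) = -2 + 3*X (O(X) = -2 + ((X + X) + X) = -2 + (2*X + X) = -2 + 3*X)
n(I) = I² + 15*I (n(I) = (I² + 14*I) + I = I² + 15*I)
n(61) + O(-75) = 61*(15 + 61) + (-2 + 3*(-75)) = 61*76 + (-2 - 225) = 4636 - 227 = 4409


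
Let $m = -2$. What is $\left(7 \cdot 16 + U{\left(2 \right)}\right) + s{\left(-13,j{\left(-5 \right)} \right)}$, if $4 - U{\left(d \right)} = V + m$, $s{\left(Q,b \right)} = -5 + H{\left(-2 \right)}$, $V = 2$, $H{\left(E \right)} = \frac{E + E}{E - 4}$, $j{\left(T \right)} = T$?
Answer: $\frac{335}{3} \approx 111.67$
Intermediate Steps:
$H{\left(E \right)} = \frac{2 E}{-4 + E}$
$s{\left(Q,b \right)} = - \frac{13}{3}$ ($s{\left(Q,b \right)} = -5 + 2 \left(-2\right) \frac{1}{-4 - 2} = -5 + 2 \left(-2\right) \frac{1}{-6} = -5 + 2 \left(-2\right) \left(- \frac{1}{6}\right) = -5 + \frac{2}{3} = - \frac{13}{3}$)
$U{\left(d \right)} = 4$ ($U{\left(d \right)} = 4 - \left(2 - 2\right) = 4 - 0 = 4 + 0 = 4$)
$\left(7 \cdot 16 + U{\left(2 \right)}\right) + s{\left(-13,j{\left(-5 \right)} \right)} = \left(7 \cdot 16 + 4\right) - \frac{13}{3} = \left(112 + 4\right) - \frac{13}{3} = 116 - \frac{13}{3} = \frac{335}{3}$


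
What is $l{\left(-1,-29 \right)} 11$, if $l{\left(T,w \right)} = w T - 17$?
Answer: $132$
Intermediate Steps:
$l{\left(T,w \right)} = -17 + T w$ ($l{\left(T,w \right)} = T w - 17 = -17 + T w$)
$l{\left(-1,-29 \right)} 11 = \left(-17 - -29\right) 11 = \left(-17 + 29\right) 11 = 12 \cdot 11 = 132$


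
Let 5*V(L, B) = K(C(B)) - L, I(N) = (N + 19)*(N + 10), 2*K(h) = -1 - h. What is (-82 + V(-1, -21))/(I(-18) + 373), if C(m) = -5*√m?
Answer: -819/3650 + I*√21/730 ≈ -0.22438 + 0.0062775*I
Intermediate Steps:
K(h) = -½ - h/2 (K(h) = (-1 - h)/2 = -½ - h/2)
I(N) = (10 + N)*(19 + N) (I(N) = (19 + N)*(10 + N) = (10 + N)*(19 + N))
V(L, B) = -⅒ + √B/2 - L/5 (V(L, B) = ((-½ - (-5)*√B/2) - L)/5 = ((-½ + 5*√B/2) - L)/5 = (-½ - L + 5*√B/2)/5 = -⅒ + √B/2 - L/5)
(-82 + V(-1, -21))/(I(-18) + 373) = (-82 + (-⅒ + √(-21)/2 - ⅕*(-1)))/((190 + (-18)² + 29*(-18)) + 373) = (-82 + (-⅒ + (I*√21)/2 + ⅕))/((190 + 324 - 522) + 373) = (-82 + (-⅒ + I*√21/2 + ⅕))/(-8 + 373) = (-82 + (⅒ + I*√21/2))/365 = (-819/10 + I*√21/2)*(1/365) = -819/3650 + I*√21/730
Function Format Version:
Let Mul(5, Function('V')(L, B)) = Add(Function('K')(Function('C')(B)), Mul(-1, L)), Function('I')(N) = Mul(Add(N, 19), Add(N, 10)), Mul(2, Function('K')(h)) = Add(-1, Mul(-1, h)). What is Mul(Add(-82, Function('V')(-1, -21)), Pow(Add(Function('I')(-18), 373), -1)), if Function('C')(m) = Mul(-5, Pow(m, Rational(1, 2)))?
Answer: Add(Rational(-819, 3650), Mul(Rational(1, 730), I, Pow(21, Rational(1, 2)))) ≈ Add(-0.22438, Mul(0.0062775, I))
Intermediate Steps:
Function('K')(h) = Add(Rational(-1, 2), Mul(Rational(-1, 2), h)) (Function('K')(h) = Mul(Rational(1, 2), Add(-1, Mul(-1, h))) = Add(Rational(-1, 2), Mul(Rational(-1, 2), h)))
Function('I')(N) = Mul(Add(10, N), Add(19, N)) (Function('I')(N) = Mul(Add(19, N), Add(10, N)) = Mul(Add(10, N), Add(19, N)))
Function('V')(L, B) = Add(Rational(-1, 10), Mul(Rational(1, 2), Pow(B, Rational(1, 2))), Mul(Rational(-1, 5), L)) (Function('V')(L, B) = Mul(Rational(1, 5), Add(Add(Rational(-1, 2), Mul(Rational(-1, 2), Mul(-5, Pow(B, Rational(1, 2))))), Mul(-1, L))) = Mul(Rational(1, 5), Add(Add(Rational(-1, 2), Mul(Rational(5, 2), Pow(B, Rational(1, 2)))), Mul(-1, L))) = Mul(Rational(1, 5), Add(Rational(-1, 2), Mul(-1, L), Mul(Rational(5, 2), Pow(B, Rational(1, 2))))) = Add(Rational(-1, 10), Mul(Rational(1, 2), Pow(B, Rational(1, 2))), Mul(Rational(-1, 5), L)))
Mul(Add(-82, Function('V')(-1, -21)), Pow(Add(Function('I')(-18), 373), -1)) = Mul(Add(-82, Add(Rational(-1, 10), Mul(Rational(1, 2), Pow(-21, Rational(1, 2))), Mul(Rational(-1, 5), -1))), Pow(Add(Add(190, Pow(-18, 2), Mul(29, -18)), 373), -1)) = Mul(Add(-82, Add(Rational(-1, 10), Mul(Rational(1, 2), Mul(I, Pow(21, Rational(1, 2)))), Rational(1, 5))), Pow(Add(Add(190, 324, -522), 373), -1)) = Mul(Add(-82, Add(Rational(-1, 10), Mul(Rational(1, 2), I, Pow(21, Rational(1, 2))), Rational(1, 5))), Pow(Add(-8, 373), -1)) = Mul(Add(-82, Add(Rational(1, 10), Mul(Rational(1, 2), I, Pow(21, Rational(1, 2))))), Pow(365, -1)) = Mul(Add(Rational(-819, 10), Mul(Rational(1, 2), I, Pow(21, Rational(1, 2)))), Rational(1, 365)) = Add(Rational(-819, 3650), Mul(Rational(1, 730), I, Pow(21, Rational(1, 2))))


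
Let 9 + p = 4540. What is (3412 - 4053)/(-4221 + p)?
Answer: -641/310 ≈ -2.0677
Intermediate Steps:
p = 4531 (p = -9 + 4540 = 4531)
(3412 - 4053)/(-4221 + p) = (3412 - 4053)/(-4221 + 4531) = -641/310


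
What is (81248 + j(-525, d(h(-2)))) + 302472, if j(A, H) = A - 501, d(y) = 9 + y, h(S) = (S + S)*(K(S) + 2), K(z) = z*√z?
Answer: 382694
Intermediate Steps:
K(z) = z^(3/2)
h(S) = 2*S*(2 + S^(3/2)) (h(S) = (S + S)*(S^(3/2) + 2) = (2*S)*(2 + S^(3/2)) = 2*S*(2 + S^(3/2)))
j(A, H) = -501 + A
(81248 + j(-525, d(h(-2)))) + 302472 = (81248 + (-501 - 525)) + 302472 = (81248 - 1026) + 302472 = 80222 + 302472 = 382694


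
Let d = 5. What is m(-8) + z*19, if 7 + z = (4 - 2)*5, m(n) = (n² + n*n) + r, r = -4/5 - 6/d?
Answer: 183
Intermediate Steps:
r = -2 (r = -4/5 - 6/5 = -4*⅕ - 6*⅕ = -⅘ - 6/5 = -2)
m(n) = -2 + 2*n² (m(n) = (n² + n*n) - 2 = (n² + n²) - 2 = 2*n² - 2 = -2 + 2*n²)
z = 3 (z = -7 + (4 - 2)*5 = -7 + 2*5 = -7 + 10 = 3)
m(-8) + z*19 = (-2 + 2*(-8)²) + 3*19 = (-2 + 2*64) + 57 = (-2 + 128) + 57 = 126 + 57 = 183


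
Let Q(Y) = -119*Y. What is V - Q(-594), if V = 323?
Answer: -70363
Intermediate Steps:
V - Q(-594) = 323 - (-119)*(-594) = 323 - 1*70686 = 323 - 70686 = -70363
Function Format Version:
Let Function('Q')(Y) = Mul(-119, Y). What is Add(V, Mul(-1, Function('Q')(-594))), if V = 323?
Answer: -70363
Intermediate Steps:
Add(V, Mul(-1, Function('Q')(-594))) = Add(323, Mul(-1, Mul(-119, -594))) = Add(323, Mul(-1, 70686)) = Add(323, -70686) = -70363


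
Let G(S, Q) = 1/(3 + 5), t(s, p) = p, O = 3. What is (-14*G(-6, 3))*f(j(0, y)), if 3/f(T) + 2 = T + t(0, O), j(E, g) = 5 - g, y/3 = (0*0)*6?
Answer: -7/8 ≈ -0.87500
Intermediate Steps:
G(S, Q) = ⅛ (G(S, Q) = 1/8 = ⅛)
y = 0 (y = 3*((0*0)*6) = 3*(0*6) = 3*0 = 0)
f(T) = 3/(1 + T) (f(T) = 3/(-2 + (T + 3)) = 3/(-2 + (3 + T)) = 3/(1 + T))
(-14*G(-6, 3))*f(j(0, y)) = (-14*⅛)*(3/(1 + (5 - 1*0))) = -21/(4*(1 + (5 + 0))) = -21/(4*(1 + 5)) = -21/(4*6) = -7/4*½ = -7/8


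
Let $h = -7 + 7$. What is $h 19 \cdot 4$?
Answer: $0$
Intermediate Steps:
$h = 0$
$h 19 \cdot 4 = 0 \cdot 19 \cdot 4 = 0 \cdot 4 = 0$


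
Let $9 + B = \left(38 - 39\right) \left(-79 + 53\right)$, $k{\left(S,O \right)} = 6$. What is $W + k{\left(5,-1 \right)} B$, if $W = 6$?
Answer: $108$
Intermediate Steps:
$B = 17$ ($B = -9 + \left(38 - 39\right) \left(-79 + 53\right) = -9 - -26 = -9 + 26 = 17$)
$W + k{\left(5,-1 \right)} B = 6 + 6 \cdot 17 = 6 + 102 = 108$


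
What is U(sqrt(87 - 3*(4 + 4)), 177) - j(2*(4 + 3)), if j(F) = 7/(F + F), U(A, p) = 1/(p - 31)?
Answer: -71/292 ≈ -0.24315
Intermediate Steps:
U(A, p) = 1/(-31 + p)
j(F) = 7/(2*F)
U(sqrt(87 - 3*(4 + 4)), 177) - j(2*(4 + 3)) = 1/(-31 + 177) - 7/(2*(2*(4 + 3))) = 1/146 - 7/(2*(2*7)) = 1/146 - 7/(2*14) = 1/146 - 1*1/4 = 1/146 - 1/4 = -71/292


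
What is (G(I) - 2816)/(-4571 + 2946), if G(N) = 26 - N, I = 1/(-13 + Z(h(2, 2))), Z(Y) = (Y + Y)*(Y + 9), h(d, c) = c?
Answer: 86491/50375 ≈ 1.7169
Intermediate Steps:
Z(Y) = 2*Y*(9 + Y) (Z(Y) = (2*Y)*(9 + Y) = 2*Y*(9 + Y))
I = 1/31 (I = 1/(-13 + 2*2*(9 + 2)) = 1/(-13 + 2*2*11) = 1/(-13 + 44) = 1/31 ≈ 0.032258)
(G(I) - 2816)/(-4571 + 2946) = ((26 - 1*1/31) - 2816)/(-4571 + 2946) = ((26 - 1/31) - 2816)/(-1625) = (805/31 - 2816)*(-1/1625) = -86491/31*(-1/1625) = 86491/50375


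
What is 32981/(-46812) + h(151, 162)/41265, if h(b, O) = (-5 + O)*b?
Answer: -83729627/643899060 ≈ -0.13004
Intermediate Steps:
h(b, O) = b*(-5 + O)
32981/(-46812) + h(151, 162)/41265 = 32981/(-46812) + (151*(-5 + 162))/41265 = 32981*(-1/46812) + (151*157)*(1/41265) = -32981/46812 + 23707*(1/41265) = -32981/46812 + 23707/41265 = -83729627/643899060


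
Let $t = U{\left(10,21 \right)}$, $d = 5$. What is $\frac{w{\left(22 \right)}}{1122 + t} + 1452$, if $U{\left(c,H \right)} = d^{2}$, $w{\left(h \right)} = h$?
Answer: $\frac{1665466}{1147} \approx 1452.0$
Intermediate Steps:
$U{\left(c,H \right)} = 25$ ($U{\left(c,H \right)} = 5^{2} = 25$)
$t = 25$
$\frac{w{\left(22 \right)}}{1122 + t} + 1452 = \frac{1}{1122 + 25} \cdot 22 + 1452 = \frac{1}{1147} \cdot 22 + 1452 = \frac{22}{1147} + 1452 = \frac{1665466}{1147}$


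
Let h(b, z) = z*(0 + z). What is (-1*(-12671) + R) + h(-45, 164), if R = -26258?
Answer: 13309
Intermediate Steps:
h(b, z) = z**2 (h(b, z) = z*z = z**2)
(-1*(-12671) + R) + h(-45, 164) = (-1*(-12671) - 26258) + 164**2 = (12671 - 26258) + 26896 = -13587 + 26896 = 13309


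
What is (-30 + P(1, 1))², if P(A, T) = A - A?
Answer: 900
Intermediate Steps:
P(A, T) = 0
(-30 + P(1, 1))² = (-30 + 0)² = (-30)² = 900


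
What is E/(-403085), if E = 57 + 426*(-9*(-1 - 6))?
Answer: -5379/80617 ≈ -0.066723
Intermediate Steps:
E = 26895 (E = 57 + 426*(-9*(-7)) = 57 + 426*63 = 57 + 26838 = 26895)
E/(-403085) = 26895/(-403085) = 26895*(-1/403085) = -5379/80617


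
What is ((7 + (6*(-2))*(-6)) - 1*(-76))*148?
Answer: 22940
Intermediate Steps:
((7 + (6*(-2))*(-6)) - 1*(-76))*148 = ((7 - 12*(-6)) + 76)*148 = ((7 + 72) + 76)*148 = (79 + 76)*148 = 155*148 = 22940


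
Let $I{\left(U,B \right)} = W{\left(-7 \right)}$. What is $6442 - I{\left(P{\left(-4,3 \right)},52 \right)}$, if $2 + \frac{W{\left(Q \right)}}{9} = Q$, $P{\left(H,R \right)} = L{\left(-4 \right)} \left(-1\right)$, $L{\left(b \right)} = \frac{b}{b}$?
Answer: $6523$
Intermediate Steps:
$L{\left(b \right)} = 1$
$P{\left(H,R \right)} = -1$ ($P{\left(H,R \right)} = 1 \left(-1\right) = -1$)
$W{\left(Q \right)} = -18 + 9 Q$
$I{\left(U,B \right)} = -81$ ($I{\left(U,B \right)} = -18 + 9 \left(-7\right) = -18 - 63 = -81$)
$6442 - I{\left(P{\left(-4,3 \right)},52 \right)} = 6442 - -81 = 6442 + 81 = 6523$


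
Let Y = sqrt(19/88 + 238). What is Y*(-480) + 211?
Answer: 211 - 120*sqrt(461186)/11 ≈ -7197.4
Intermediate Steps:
Y = sqrt(461186)/44 (Y = sqrt(19*(1/88) + 238) = sqrt(19/88 + 238) = sqrt(20963/88) = sqrt(461186)/44 ≈ 15.434)
Y*(-480) + 211 = (sqrt(461186)/44)*(-480) + 211 = -120*sqrt(461186)/11 + 211 = 211 - 120*sqrt(461186)/11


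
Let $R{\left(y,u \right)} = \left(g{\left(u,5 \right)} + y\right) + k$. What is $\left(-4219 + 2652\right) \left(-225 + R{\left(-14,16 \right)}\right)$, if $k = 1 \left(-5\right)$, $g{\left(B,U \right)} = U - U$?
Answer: $382348$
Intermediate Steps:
$g{\left(B,U \right)} = 0$
$k = -5$
$R{\left(y,u \right)} = -5 + y$ ($R{\left(y,u \right)} = \left(0 + y\right) - 5 = y - 5 = -5 + y$)
$\left(-4219 + 2652\right) \left(-225 + R{\left(-14,16 \right)}\right) = \left(-4219 + 2652\right) \left(-225 - 19\right) = - 1567 \left(-225 - 19\right) = \left(-1567\right) \left(-244\right) = 382348$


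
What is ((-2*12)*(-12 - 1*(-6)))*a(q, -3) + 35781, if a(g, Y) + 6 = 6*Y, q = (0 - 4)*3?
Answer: 32325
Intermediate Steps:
q = -12 (q = -4*3 = -12)
a(g, Y) = -6 + 6*Y
((-2*12)*(-12 - 1*(-6)))*a(q, -3) + 35781 = ((-2*12)*(-12 - 1*(-6)))*(-6 + 6*(-3)) + 35781 = (-24*(-12 + 6))*(-6 - 18) + 35781 = -24*(-6)*(-24) + 35781 = 144*(-24) + 35781 = -3456 + 35781 = 32325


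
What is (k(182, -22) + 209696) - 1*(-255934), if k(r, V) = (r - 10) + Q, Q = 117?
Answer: 465919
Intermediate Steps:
k(r, V) = 107 + r (k(r, V) = (r - 10) + 117 = (-10 + r) + 117 = 107 + r)
(k(182, -22) + 209696) - 1*(-255934) = ((107 + 182) + 209696) - 1*(-255934) = (289 + 209696) + 255934 = 209985 + 255934 = 465919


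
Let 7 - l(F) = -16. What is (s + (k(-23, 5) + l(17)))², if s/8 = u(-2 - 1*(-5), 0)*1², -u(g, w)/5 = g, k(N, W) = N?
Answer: 14400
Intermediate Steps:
u(g, w) = -5*g
l(F) = 23 (l(F) = 7 - 1*(-16) = 7 + 16 = 23)
s = -120 (s = 8*(-5*(-2 - 1*(-5))*1²) = 8*(-5*(-2 + 5)*1) = 8*(-5*3*1) = 8*(-15*1) = 8*(-15) = -120)
(s + (k(-23, 5) + l(17)))² = (-120 + (-23 + 23))² = (-120 + 0)² = (-120)² = 14400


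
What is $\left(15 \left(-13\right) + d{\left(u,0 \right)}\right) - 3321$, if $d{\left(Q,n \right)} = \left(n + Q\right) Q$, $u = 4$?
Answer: $-3500$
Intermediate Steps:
$d{\left(Q,n \right)} = Q \left(Q + n\right)$ ($d{\left(Q,n \right)} = \left(Q + n\right) Q = Q \left(Q + n\right)$)
$\left(15 \left(-13\right) + d{\left(u,0 \right)}\right) - 3321 = \left(15 \left(-13\right) + 4 \left(4 + 0\right)\right) - 3321 = \left(-195 + 4 \cdot 4\right) - 3321 = \left(-195 + 16\right) - 3321 = -179 - 3321 = -3500$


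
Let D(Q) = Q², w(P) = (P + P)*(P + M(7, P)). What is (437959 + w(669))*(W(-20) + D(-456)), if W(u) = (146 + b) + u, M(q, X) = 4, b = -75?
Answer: 278376664371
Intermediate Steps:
W(u) = 71 + u (W(u) = (146 - 75) + u = 71 + u)
w(P) = 2*P*(4 + P) (w(P) = (P + P)*(P + 4) = (2*P)*(4 + P) = 2*P*(4 + P))
(437959 + w(669))*(W(-20) + D(-456)) = (437959 + 2*669*(4 + 669))*((71 - 20) + (-456)²) = (437959 + 2*669*673)*(51 + 207936) = (437959 + 900474)*207987 = 1338433*207987 = 278376664371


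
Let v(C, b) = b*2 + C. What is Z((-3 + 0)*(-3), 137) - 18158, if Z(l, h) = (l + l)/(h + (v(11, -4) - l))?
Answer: -2378680/131 ≈ -18158.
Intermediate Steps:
v(C, b) = C + 2*b (v(C, b) = 2*b + C = C + 2*b)
Z(l, h) = 2*l/(3 + h - l) (Z(l, h) = (l + l)/(h + ((11 + 2*(-4)) - l)) = (2*l)/(h + ((11 - 8) - l)) = (2*l)/(h + (3 - l)) = (2*l)/(3 + h - l) = 2*l/(3 + h - l))
Z((-3 + 0)*(-3), 137) - 18158 = 2*((-3 + 0)*(-3))/(3 + 137 - (-3 + 0)*(-3)) - 18158 = 2*(-3*(-3))/(3 + 137 - (-3)*(-3)) - 18158 = 2*9/(3 + 137 - 1*9) - 18158 = 2*9/(3 + 137 - 9) - 18158 = 2*9/131 - 18158 = 2*9*(1/131) - 18158 = 18/131 - 18158 = -2378680/131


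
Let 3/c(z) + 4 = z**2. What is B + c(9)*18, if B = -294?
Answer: -22584/77 ≈ -293.30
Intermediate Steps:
c(z) = 3/(-4 + z**2)
B + c(9)*18 = -294 + (3/(-4 + 9**2))*18 = -294 + (3/(-4 + 81))*18 = -294 + (3/77)*18 = -294 + 54/77 = -22584/77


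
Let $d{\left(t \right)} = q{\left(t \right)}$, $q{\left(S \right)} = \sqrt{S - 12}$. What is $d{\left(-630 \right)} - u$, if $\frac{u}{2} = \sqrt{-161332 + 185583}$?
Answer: $- 2 \sqrt{24251} + i \sqrt{642} \approx -311.45 + 25.338 i$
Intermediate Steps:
$q{\left(S \right)} = \sqrt{-12 + S}$
$d{\left(t \right)} = \sqrt{-12 + t}$
$u = 2 \sqrt{24251}$ ($u = 2 \sqrt{-161332 + 185583} = 2 \sqrt{24251} \approx 311.45$)
$d{\left(-630 \right)} - u = \sqrt{-12 - 630} - 2 \sqrt{24251} = \sqrt{-642} - 2 \sqrt{24251} = i \sqrt{642} - 2 \sqrt{24251} = - 2 \sqrt{24251} + i \sqrt{642}$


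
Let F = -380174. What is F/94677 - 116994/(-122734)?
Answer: -17791817389/5810043459 ≈ -3.0623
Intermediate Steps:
F/94677 - 116994/(-122734) = -380174/94677 - 116994/(-122734) = -380174*1/94677 - 116994*(-1/122734) = -380174/94677 + 58497/61367 = -17791817389/5810043459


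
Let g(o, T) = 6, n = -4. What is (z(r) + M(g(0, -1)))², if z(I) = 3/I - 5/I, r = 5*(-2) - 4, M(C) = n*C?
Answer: 27889/49 ≈ 569.16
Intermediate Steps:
M(C) = -4*C
r = -14 (r = -10 - 4 = -14)
z(I) = -2/I
(z(r) + M(g(0, -1)))² = (-2/(-14) - 4*6)² = (-2*(-1/14) - 24)² = (⅐ - 24)² = (-167/7)² = 27889/49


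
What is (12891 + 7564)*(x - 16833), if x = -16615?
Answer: -684178840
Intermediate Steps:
(12891 + 7564)*(x - 16833) = (12891 + 7564)*(-16615 - 16833) = 20455*(-33448) = -684178840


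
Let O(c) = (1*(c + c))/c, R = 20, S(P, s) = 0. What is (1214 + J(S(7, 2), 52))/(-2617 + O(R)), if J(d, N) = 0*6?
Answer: -1214/2615 ≈ -0.46424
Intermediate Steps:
J(d, N) = 0
O(c) = 2 (O(c) = (1*(2*c))/c = (2*c)/c = 2)
(1214 + J(S(7, 2), 52))/(-2617 + O(R)) = (1214 + 0)/(-2617 + 2) = 1214/(-2615) = 1214*(-1/2615) = -1214/2615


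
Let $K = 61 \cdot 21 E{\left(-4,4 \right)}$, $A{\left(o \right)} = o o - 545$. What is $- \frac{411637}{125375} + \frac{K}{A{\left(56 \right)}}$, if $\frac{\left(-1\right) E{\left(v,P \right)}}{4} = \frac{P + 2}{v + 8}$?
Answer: $- \frac{2030183717}{324846625} \approx -6.2497$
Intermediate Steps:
$E{\left(v,P \right)} = - \frac{4 \left(2 + P\right)}{8 + v}$ ($E{\left(v,P \right)} = - 4 \frac{P + 2}{v + 8} = - 4 \frac{2 + P}{8 + v} = - \frac{4 \left(2 + P\right)}{8 + v}$)
$A{\left(o \right)} = -545 + o^{2}$ ($A{\left(o \right)} = o^{2} - 545 = -545 + o^{2}$)
$K = -7686$ ($K = 61 \cdot 21 \frac{4 \left(-2 - 4\right)}{8 - 4} = 1281 \frac{4 \left(-2 - 4\right)}{4} = 1281 \cdot 4 \cdot \frac{1}{4} \left(-6\right) = 1281 \left(-6\right) = -7686$)
$- \frac{411637}{125375} + \frac{K}{A{\left(56 \right)}} = - \frac{411637}{125375} - \frac{7686}{-545 + 56^{2}} = \left(-411637\right) \frac{1}{125375} - \frac{7686}{-545 + 3136} = - \frac{411637}{125375} - \frac{7686}{2591} = - \frac{2030183717}{324846625}$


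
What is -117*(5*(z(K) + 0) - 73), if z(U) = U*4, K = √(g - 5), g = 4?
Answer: 8541 - 2340*I ≈ 8541.0 - 2340.0*I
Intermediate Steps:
K = I (K = √(4 - 5) = √(-1) = I ≈ 1.0*I)
z(U) = 4*U
-117*(5*(z(K) + 0) - 73) = -117*(5*(4*I + 0) - 73) = -117*(5*(4*I) - 73) = -117*(20*I - 73) = -117*(-73 + 20*I) = 8541 - 2340*I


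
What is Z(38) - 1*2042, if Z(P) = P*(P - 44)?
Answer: -2270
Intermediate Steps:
Z(P) = P*(-44 + P)
Z(38) - 1*2042 = 38*(-44 + 38) - 1*2042 = 38*(-6) - 2042 = -228 - 2042 = -2270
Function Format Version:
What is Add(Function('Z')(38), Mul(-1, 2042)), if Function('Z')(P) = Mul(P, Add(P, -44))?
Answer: -2270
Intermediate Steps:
Function('Z')(P) = Mul(P, Add(-44, P))
Add(Function('Z')(38), Mul(-1, 2042)) = Add(Mul(38, Add(-44, 38)), Mul(-1, 2042)) = Add(Mul(38, -6), -2042) = Add(-228, -2042) = -2270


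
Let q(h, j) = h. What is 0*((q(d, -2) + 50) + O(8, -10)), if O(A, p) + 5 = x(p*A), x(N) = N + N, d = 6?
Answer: 0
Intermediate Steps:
x(N) = 2*N
O(A, p) = -5 + 2*A*p (O(A, p) = -5 + 2*(p*A) = -5 + 2*(A*p) = -5 + 2*A*p)
0*((q(d, -2) + 50) + O(8, -10)) = 0*((6 + 50) + (-5 + 2*8*(-10))) = 0*(56 + (-5 - 160)) = 0*(56 - 165) = 0*(-109) = 0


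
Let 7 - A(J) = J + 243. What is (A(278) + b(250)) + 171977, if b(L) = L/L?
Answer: 171464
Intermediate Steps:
b(L) = 1
A(J) = -236 - J (A(J) = 7 - (J + 243) = 7 - (243 + J) = 7 + (-243 - J) = -236 - J)
(A(278) + b(250)) + 171977 = ((-236 - 1*278) + 1) + 171977 = ((-236 - 278) + 1) + 171977 = (-514 + 1) + 171977 = -513 + 171977 = 171464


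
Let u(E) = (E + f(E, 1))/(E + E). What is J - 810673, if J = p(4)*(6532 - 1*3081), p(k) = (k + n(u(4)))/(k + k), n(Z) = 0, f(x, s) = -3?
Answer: -1617895/2 ≈ -8.0895e+5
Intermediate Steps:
u(E) = (-3 + E)/(2*E) (u(E) = (E - 3)/(E + E) = (-3 + E)/((2*E)) = (-3 + E)*(1/(2*E)) = (-3 + E)/(2*E))
p(k) = ½ (p(k) = (k + 0)/(k + k) = k/((2*k)) = k*(1/(2*k)) = ½)
J = 3451/2 (J = (6532 - 1*3081)/2 = (6532 - 3081)/2 = (½)*3451 = 3451/2 ≈ 1725.5)
J - 810673 = 3451/2 - 810673 = -1617895/2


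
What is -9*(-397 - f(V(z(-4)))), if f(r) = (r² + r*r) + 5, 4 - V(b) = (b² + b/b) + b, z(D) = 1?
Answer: 3636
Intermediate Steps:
V(b) = 3 - b - b² (V(b) = 4 - ((b² + b/b) + b) = 4 - ((b² + 1) + b) = 4 - ((1 + b²) + b) = 4 - (1 + b + b²) = 4 + (-1 - b - b²) = 3 - b - b²)
f(r) = 5 + 2*r² (f(r) = (r² + r²) + 5 = 2*r² + 5 = 5 + 2*r²)
-9*(-397 - f(V(z(-4)))) = -9*(-397 - (5 + 2*(3 - 1*1 - 1*1²)²)) = -9*(-397 - (5 + 2*(3 - 1 - 1*1)²)) = -9*(-397 - (5 + 2*(3 - 1 - 1)²)) = -9*(-397 - (5 + 2*1²)) = -9*(-397 - (5 + 2*1)) = -9*(-397 - (5 + 2)) = -9*(-397 - 1*7) = -9*(-397 - 7) = -9*(-404) = 3636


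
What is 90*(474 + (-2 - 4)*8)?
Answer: 38340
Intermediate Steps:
90*(474 + (-2 - 4)*8) = 90*(474 - 6*8) = 90*(474 - 48) = 90*426 = 38340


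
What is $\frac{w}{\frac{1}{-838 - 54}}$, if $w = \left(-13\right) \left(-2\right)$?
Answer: $-23192$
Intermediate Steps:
$w = 26$
$\frac{w}{\frac{1}{-838 - 54}} = \frac{26}{\frac{1}{-838 - 54}} = \frac{26}{\frac{1}{-892}} = \frac{26}{- \frac{1}{892}} = 26 \left(-892\right) = -23192$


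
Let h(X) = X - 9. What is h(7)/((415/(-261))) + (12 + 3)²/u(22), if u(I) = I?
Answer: 104859/9130 ≈ 11.485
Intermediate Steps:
h(X) = -9 + X
h(7)/((415/(-261))) + (12 + 3)²/u(22) = (-9 + 7)/((415/(-261))) + (12 + 3)²/22 = -2/(415*(-1/261)) + 15²*(1/22) = -2/(-415/261) + 225*(1/22) = -2*(-261/415) + 225/22 = 522/415 + 225/22 = 104859/9130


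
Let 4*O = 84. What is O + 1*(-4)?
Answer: 17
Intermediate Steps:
O = 21 (O = (1/4)*84 = 21)
O + 1*(-4) = 21 + 1*(-4) = 21 - 4 = 17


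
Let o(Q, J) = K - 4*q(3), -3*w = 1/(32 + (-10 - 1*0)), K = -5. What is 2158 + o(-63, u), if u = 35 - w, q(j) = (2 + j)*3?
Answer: 2093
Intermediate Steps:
q(j) = 6 + 3*j
w = -1/66 (w = -1/(3*(32 + (-10 - 1*0))) = -1/(3*(32 + (-10 + 0))) = -1/(3*(32 - 10)) = -⅓/22 = -⅓*1/22 = -1/66 ≈ -0.015152)
u = 2311/66 (u = 35 - 1*(-1/66) = 35 + 1/66 = 2311/66 ≈ 35.015)
o(Q, J) = -65 (o(Q, J) = -5 - 4*(6 + 3*3) = -5 - 4*(6 + 9) = -5 - 4*15 = -5 - 60 = -65)
2158 + o(-63, u) = 2158 - 65 = 2093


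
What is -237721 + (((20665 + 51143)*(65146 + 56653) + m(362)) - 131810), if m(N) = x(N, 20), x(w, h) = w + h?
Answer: 8745773443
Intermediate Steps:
x(w, h) = h + w
m(N) = 20 + N
-237721 + (((20665 + 51143)*(65146 + 56653) + m(362)) - 131810) = -237721 + (((20665 + 51143)*(65146 + 56653) + (20 + 362)) - 131810) = -237721 + ((71808*121799 + 382) - 131810) = -237721 + ((8746142592 + 382) - 131810) = -237721 + (8746142974 - 131810) = -237721 + 8746011164 = 8745773443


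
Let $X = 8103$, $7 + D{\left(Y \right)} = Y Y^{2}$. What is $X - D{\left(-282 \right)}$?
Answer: $22433878$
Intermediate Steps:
$D{\left(Y \right)} = -7 + Y^{3}$ ($D{\left(Y \right)} = -7 + Y Y^{2} = -7 + Y^{3}$)
$X - D{\left(-282 \right)} = 8103 - \left(-7 + \left(-282\right)^{3}\right) = 8103 - \left(-7 - 22425768\right) = 8103 - -22425775 = 8103 + 22425775 = 22433878$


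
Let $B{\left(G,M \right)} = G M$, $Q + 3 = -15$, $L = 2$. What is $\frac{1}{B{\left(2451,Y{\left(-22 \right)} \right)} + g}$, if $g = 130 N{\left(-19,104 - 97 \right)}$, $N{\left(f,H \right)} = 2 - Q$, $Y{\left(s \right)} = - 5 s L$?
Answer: $\frac{1}{541820} \approx 1.8456 \cdot 10^{-6}$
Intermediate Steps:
$Q = -18$ ($Q = -3 - 15 = -18$)
$Y{\left(s \right)} = - 10 s$ ($Y{\left(s \right)} = - 5 s 2 = - 10 s$)
$N{\left(f,H \right)} = 20$ ($N{\left(f,H \right)} = 2 - -18 = 2 + 18 = 20$)
$g = 2600$ ($g = 130 \cdot 20 = 2600$)
$\frac{1}{B{\left(2451,Y{\left(-22 \right)} \right)} + g} = \frac{1}{2451 \left(\left(-10\right) \left(-22\right)\right) + 2600} = \frac{1}{2451 \cdot 220 + 2600} = \frac{1}{539220 + 2600} = \frac{1}{541820}$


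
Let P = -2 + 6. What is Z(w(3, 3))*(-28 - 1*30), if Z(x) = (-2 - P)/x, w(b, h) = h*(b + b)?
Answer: 58/3 ≈ 19.333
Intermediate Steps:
P = 4
w(b, h) = 2*b*h (w(b, h) = h*(2*b) = 2*b*h)
Z(x) = -6/x (Z(x) = (-2 - 1*4)/x = (-2 - 4)/x = -6/x)
Z(w(3, 3))*(-28 - 1*30) = (-6/(2*3*3))*(-28 - 1*30) = (-6/18)*(-28 - 30) = -6*1/18*(-58) = -⅓*(-58) = 58/3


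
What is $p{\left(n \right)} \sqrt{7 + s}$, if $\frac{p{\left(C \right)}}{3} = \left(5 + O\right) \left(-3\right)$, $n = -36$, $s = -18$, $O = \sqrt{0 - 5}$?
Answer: $9 \sqrt{55} - 45 i \sqrt{11} \approx 66.746 - 149.25 i$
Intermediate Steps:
$O = i \sqrt{5}$ ($O = \sqrt{-5} = i \sqrt{5} \approx 2.2361 i$)
$p{\left(C \right)} = -45 - 9 i \sqrt{5}$ ($p{\left(C \right)} = 3 \left(5 + i \sqrt{5}\right) \left(-3\right) = 3 \left(-15 - 3 i \sqrt{5}\right) = -45 - 9 i \sqrt{5}$)
$p{\left(n \right)} \sqrt{7 + s} = \left(-45 - 9 i \sqrt{5}\right) \sqrt{7 - 18} = \left(-45 - 9 i \sqrt{5}\right) \sqrt{-11} = \left(-45 - 9 i \sqrt{5}\right) i \sqrt{11} = i \sqrt{11} \left(-45 - 9 i \sqrt{5}\right)$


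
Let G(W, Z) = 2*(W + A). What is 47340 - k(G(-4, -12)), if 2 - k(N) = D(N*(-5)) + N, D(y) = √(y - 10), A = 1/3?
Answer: 141992/3 + 4*√15/3 ≈ 47336.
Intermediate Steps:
A = ⅓ ≈ 0.33333
D(y) = √(-10 + y)
G(W, Z) = ⅔ + 2*W (G(W, Z) = 2*(W + ⅓) = 2*(⅓ + W) = ⅔ + 2*W)
k(N) = 2 - N - √(-10 - 5*N) (k(N) = 2 - (√(-10 + N*(-5)) + N) = 2 - (√(-10 - 5*N) + N) = 2 - (N + √(-10 - 5*N)) = 2 + (-N - √(-10 - 5*N)) = 2 - N - √(-10 - 5*N))
47340 - k(G(-4, -12)) = 47340 - (2 - (⅔ + 2*(-4)) - √(-10 - 5*(⅔ + 2*(-4)))) = 47340 - (2 - (⅔ - 8) - √(-10 - 5*(⅔ - 8))) = 47340 - (2 - 1*(-22/3) - √(-10 - 5*(-22/3))) = 47340 - (2 + 22/3 - √(-10 + 110/3)) = 47340 - (2 + 22/3 - √(80/3)) = 47340 - (2 + 22/3 - 4*√15/3) = 47340 - (28/3 - 4*√15/3) = 47340 + (-28/3 + 4*√15/3) = 141992/3 + 4*√15/3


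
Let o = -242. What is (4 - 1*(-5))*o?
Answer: -2178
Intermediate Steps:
(4 - 1*(-5))*o = (4 - 1*(-5))*(-242) = (4 + 5)*(-242) = 9*(-242) = -2178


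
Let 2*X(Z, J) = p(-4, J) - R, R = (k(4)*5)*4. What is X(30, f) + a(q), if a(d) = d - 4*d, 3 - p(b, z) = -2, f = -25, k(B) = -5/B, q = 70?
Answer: -195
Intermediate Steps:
p(b, z) = 5 (p(b, z) = 3 - 1*(-2) = 3 + 2 = 5)
a(d) = -3*d
R = -25 (R = (-5/4*5)*4 = (-5*¼*5)*4 = -5/4*5*4 = -25/4*4 = -25)
X(Z, J) = 15 (X(Z, J) = (5 - 1*(-25))/2 = (5 + 25)/2 = (½)*30 = 15)
X(30, f) + a(q) = 15 - 3*70 = 15 - 210 = -195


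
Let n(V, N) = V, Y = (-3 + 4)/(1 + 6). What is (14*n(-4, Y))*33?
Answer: -1848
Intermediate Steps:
Y = ⅐ (Y = 1/7 = 1*(⅐) = ⅐ ≈ 0.14286)
(14*n(-4, Y))*33 = (14*(-4))*33 = -56*33 = -1848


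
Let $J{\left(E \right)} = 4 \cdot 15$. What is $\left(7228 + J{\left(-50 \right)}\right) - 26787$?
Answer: $-19499$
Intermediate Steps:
$J{\left(E \right)} = 60$
$\left(7228 + J{\left(-50 \right)}\right) - 26787 = \left(7228 + 60\right) - 26787 = 7288 - 26787 = -19499$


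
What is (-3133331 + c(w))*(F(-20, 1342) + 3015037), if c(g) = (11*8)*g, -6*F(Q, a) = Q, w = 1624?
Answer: -27048701695699/3 ≈ -9.0162e+12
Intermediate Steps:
F(Q, a) = -Q/6
c(g) = 88*g
(-3133331 + c(w))*(F(-20, 1342) + 3015037) = (-3133331 + 88*1624)*(-1/6*(-20) + 3015037) = (-3133331 + 142912)*(10/3 + 3015037) = -2990419*9045121/3 = -27048701695699/3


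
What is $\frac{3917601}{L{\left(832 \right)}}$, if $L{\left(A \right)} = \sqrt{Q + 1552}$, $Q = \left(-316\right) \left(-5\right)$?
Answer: $\frac{435289 \sqrt{87}}{58} \approx 70002.0$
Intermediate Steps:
$Q = 1580$
$L{\left(A \right)} = 6 \sqrt{87}$ ($L{\left(A \right)} = \sqrt{1580 + 1552} = \sqrt{3132} = 6 \sqrt{87}$)
$\frac{3917601}{L{\left(832 \right)}} = \frac{3917601}{6 \sqrt{87}} = 3917601 \frac{\sqrt{87}}{522} = \frac{435289 \sqrt{87}}{58}$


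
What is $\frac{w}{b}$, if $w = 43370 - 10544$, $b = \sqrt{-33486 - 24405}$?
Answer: $- \frac{10942 i \sqrt{57891}}{19297} \approx - 136.43 i$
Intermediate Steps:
$b = i \sqrt{57891}$ ($b = \sqrt{-57891} = i \sqrt{57891} \approx 240.61 i$)
$w = 32826$
$\frac{w}{b} = \frac{32826}{i \sqrt{57891}} = 32826 \left(- \frac{i \sqrt{57891}}{57891}\right) = - \frac{10942 i \sqrt{57891}}{19297}$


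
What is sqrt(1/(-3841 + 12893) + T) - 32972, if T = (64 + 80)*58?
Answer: -32972 + sqrt(171088016215)/4526 ≈ -32881.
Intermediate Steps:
T = 8352 (T = 144*58 = 8352)
sqrt(1/(-3841 + 12893) + T) - 32972 = sqrt(1/(-3841 + 12893) + 8352) - 32972 = sqrt(1/9052 + 8352) - 32972 = sqrt(75602305/9052) - 32972 = sqrt(171088016215)/4526 - 32972 = -32972 + sqrt(171088016215)/4526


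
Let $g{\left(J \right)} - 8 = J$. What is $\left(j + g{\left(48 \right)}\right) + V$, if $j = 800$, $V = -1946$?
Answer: $-1090$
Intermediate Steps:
$g{\left(J \right)} = 8 + J$
$\left(j + g{\left(48 \right)}\right) + V = \left(800 + \left(8 + 48\right)\right) - 1946 = \left(800 + 56\right) - 1946 = 856 - 1946 = -1090$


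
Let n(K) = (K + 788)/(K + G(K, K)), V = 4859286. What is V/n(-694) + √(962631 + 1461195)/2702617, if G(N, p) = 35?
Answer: -1601134737/47 + 267*√34/2702617 ≈ -3.4067e+7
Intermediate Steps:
n(K) = (788 + K)/(35 + K) (n(K) = (K + 788)/(K + 35) = (788 + K)/(35 + K))
V/n(-694) + √(962631 + 1461195)/2702617 = 4859286/(((788 - 694)/(35 - 694))) + √(962631 + 1461195)/2702617 = 4859286/((94/(-659))) + √2423826*(1/2702617) = 4859286/((-1/659*94)) + (267*√34)*(1/2702617) = 4859286/(-94/659) + 267*√34/2702617 = 4859286*(-659/94) + 267*√34/2702617 = -1601134737/47 + 267*√34/2702617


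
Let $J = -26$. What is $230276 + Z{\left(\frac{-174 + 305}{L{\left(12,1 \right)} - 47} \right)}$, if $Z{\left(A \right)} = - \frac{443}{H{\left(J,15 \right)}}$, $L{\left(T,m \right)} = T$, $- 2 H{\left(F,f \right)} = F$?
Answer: $\frac{2993145}{13} \approx 2.3024 \cdot 10^{5}$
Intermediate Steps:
$H{\left(F,f \right)} = - \frac{F}{2}$
$Z{\left(A \right)} = - \frac{443}{13}$ ($Z{\left(A \right)} = - \frac{443}{\left(- \frac{1}{2}\right) \left(-26\right)} = - \frac{443}{13}$)
$230276 + Z{\left(\frac{-174 + 305}{L{\left(12,1 \right)} - 47} \right)} = 230276 - \frac{443}{13} = \frac{2993145}{13}$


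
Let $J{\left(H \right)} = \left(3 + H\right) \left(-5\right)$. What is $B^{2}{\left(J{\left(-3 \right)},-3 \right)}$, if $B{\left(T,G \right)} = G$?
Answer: $9$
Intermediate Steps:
$J{\left(H \right)} = -15 - 5 H$
$B^{2}{\left(J{\left(-3 \right)},-3 \right)} = \left(-3\right)^{2} = 9$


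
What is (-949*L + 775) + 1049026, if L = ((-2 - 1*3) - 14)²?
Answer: 707212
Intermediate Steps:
L = 361 (L = ((-2 - 3) - 14)² = (-5 - 14)² = (-19)² = 361)
(-949*L + 775) + 1049026 = (-949*361 + 775) + 1049026 = (-342589 + 775) + 1049026 = -341814 + 1049026 = 707212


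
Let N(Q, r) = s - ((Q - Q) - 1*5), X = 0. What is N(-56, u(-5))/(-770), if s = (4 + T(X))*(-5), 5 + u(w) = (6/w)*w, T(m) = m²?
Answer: 3/154 ≈ 0.019481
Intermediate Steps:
u(w) = 1 (u(w) = -5 + (6/w)*w = -5 + 6 = 1)
s = -20 (s = (4 + 0²)*(-5) = (4 + 0)*(-5) = 4*(-5) = -20)
N(Q, r) = -15 (N(Q, r) = -20 - ((Q - Q) - 1*5) = -20 - (0 - 5) = -20 - 1*(-5) = -20 + 5 = -15)
N(-56, u(-5))/(-770) = -15/(-770) = -15*(-1/770) = 3/154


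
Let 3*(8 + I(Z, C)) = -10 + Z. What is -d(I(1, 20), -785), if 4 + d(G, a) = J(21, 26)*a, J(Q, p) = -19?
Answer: -14911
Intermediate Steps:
I(Z, C) = -34/3 + Z/3 (I(Z, C) = -8 + (-10 + Z)/3 = -8 + (-10/3 + Z/3) = -34/3 + Z/3)
d(G, a) = -4 - 19*a
-d(I(1, 20), -785) = -(-4 - 19*(-785)) = -(-4 + 14915) = -1*14911 = -14911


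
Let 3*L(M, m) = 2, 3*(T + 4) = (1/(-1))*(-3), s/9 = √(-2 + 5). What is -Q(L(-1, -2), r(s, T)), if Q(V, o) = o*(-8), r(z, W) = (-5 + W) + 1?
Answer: -56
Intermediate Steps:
s = 9*√3 (s = 9*√(-2 + 5) = 9*√3 ≈ 15.588)
T = -3 (T = -4 + ((1/(-1))*(-3))/3 = -4 + ((1*(-1))*(-3))/3 = -4 + (-1*(-3))/3 = -4 + (⅓)*3 = -4 + 1 = -3)
L(M, m) = ⅔ (L(M, m) = (⅓)*2 = ⅔)
r(z, W) = -4 + W
Q(V, o) = -8*o
-Q(L(-1, -2), r(s, T)) = -(-8)*(-4 - 3) = -(-8)*(-7) = -1*56 = -56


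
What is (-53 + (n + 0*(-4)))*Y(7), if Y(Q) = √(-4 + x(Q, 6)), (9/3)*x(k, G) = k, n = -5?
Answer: -58*I*√15/3 ≈ -74.878*I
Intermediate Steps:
x(k, G) = k/3
Y(Q) = √(-4 + Q/3)
(-53 + (n + 0*(-4)))*Y(7) = (-53 + (-5 + 0*(-4)))*(√(-36 + 3*7)/3) = (-53 + (-5 + 0))*(√(-36 + 21)/3) = (-53 - 5)*(√(-15)/3) = -58*I*√15/3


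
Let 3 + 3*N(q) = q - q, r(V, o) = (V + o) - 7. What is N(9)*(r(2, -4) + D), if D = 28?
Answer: -19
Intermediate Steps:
r(V, o) = -7 + V + o
N(q) = -1 (N(q) = -1 + (q - q)/3 = -1 + (1/3)*0 = -1 + 0 = -1)
N(9)*(r(2, -4) + D) = -((-7 + 2 - 4) + 28) = -(-9 + 28) = -1*19 = -19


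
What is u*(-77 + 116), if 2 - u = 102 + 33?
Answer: -5187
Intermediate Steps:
u = -133 (u = 2 - (102 + 33) = 2 - 1*135 = 2 - 135 = -133)
u*(-77 + 116) = -133*(-77 + 116) = -133*39 = -5187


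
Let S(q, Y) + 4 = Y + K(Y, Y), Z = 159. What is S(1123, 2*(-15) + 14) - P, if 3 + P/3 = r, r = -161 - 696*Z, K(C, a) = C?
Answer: 332448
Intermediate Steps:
r = -110825 (r = -161 - 696*159 = -161 - 110664 = -110825)
P = -332484 (P = -9 + 3*(-110825) = -9 - 332475 = -332484)
S(q, Y) = -4 + 2*Y (S(q, Y) = -4 + (Y + Y) = -4 + 2*Y)
S(1123, 2*(-15) + 14) - P = (-4 + 2*(2*(-15) + 14)) - 1*(-332484) = (-4 + 2*(-30 + 14)) + 332484 = (-4 + 2*(-16)) + 332484 = (-4 - 32) + 332484 = -36 + 332484 = 332448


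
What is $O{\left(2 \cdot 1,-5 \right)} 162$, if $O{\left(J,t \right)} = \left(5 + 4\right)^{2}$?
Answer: $13122$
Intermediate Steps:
$O{\left(J,t \right)} = 81$ ($O{\left(J,t \right)} = 9^{2} = 81$)
$O{\left(2 \cdot 1,-5 \right)} 162 = 81 \cdot 162 = 13122$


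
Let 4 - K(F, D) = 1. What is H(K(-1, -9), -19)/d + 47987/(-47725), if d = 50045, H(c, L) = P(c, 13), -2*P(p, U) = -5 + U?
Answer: -480340063/477679525 ≈ -1.0056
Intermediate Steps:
P(p, U) = 5/2 - U/2 (P(p, U) = -(-5 + U)/2 = 5/2 - U/2)
K(F, D) = 3 (K(F, D) = 4 - 1*1 = 4 - 1 = 3)
H(c, L) = -4 (H(c, L) = 5/2 - 1/2*13 = 5/2 - 13/2 = -4)
H(K(-1, -9), -19)/d + 47987/(-47725) = -4/50045 + 47987/(-47725) = -4*1/50045 + 47987*(-1/47725) = -4/50045 - 47987/47725 = -480340063/477679525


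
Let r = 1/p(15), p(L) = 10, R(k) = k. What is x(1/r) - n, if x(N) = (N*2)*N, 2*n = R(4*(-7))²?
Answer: -192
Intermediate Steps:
n = 392 (n = (4*(-7))²/2 = (½)*(-28)² = (½)*784 = 392)
r = ⅒ (r = 1/10 = ⅒ ≈ 0.10000)
x(N) = 2*N² (x(N) = (2*N)*N = 2*N²)
x(1/r) - n = 2*(1/(⅒))² - 1*392 = 2*10² - 392 = 2*100 - 392 = 200 - 392 = -192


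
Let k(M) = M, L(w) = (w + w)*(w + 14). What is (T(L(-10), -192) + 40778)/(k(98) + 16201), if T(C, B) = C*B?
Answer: 56138/16299 ≈ 3.4443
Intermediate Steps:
L(w) = 2*w*(14 + w) (L(w) = (2*w)*(14 + w) = 2*w*(14 + w))
T(C, B) = B*C
(T(L(-10), -192) + 40778)/(k(98) + 16201) = (-384*(-10)*(14 - 10) + 40778)/(98 + 16201) = (-384*(-10)*4 + 40778)/16299 = (-192*(-80) + 40778)*(1/16299) = (15360 + 40778)*(1/16299) = 56138*(1/16299) = 56138/16299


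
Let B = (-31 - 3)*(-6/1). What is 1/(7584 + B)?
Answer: 1/7788 ≈ 0.00012840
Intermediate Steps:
B = 204 (B = -(-204) = -34*(-6) = 204)
1/(7584 + B) = 1/(7584 + 204) = 1/7788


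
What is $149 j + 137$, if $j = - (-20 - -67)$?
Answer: $-6866$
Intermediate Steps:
$j = -47$ ($j = - (-20 + 67) = \left(-1\right) 47 = -47$)
$149 j + 137 = 149 \left(-47\right) + 137 = -7003 + 137 = -6866$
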